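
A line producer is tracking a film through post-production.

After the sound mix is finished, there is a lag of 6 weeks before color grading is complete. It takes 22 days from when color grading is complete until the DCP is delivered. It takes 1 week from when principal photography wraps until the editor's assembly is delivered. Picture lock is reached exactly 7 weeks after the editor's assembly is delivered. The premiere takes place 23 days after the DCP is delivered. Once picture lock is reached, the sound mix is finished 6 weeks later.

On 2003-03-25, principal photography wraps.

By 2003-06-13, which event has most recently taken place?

Principal photography wraps: Mar 25, 2003.
The editor's assembly is delivered: Mar 25, 2003 + 1 week = Apr 1, 2003.
Picture lock is reached: Apr 1, 2003 + 7 weeks = May 20, 2003.
The sound mix is finished: May 20, 2003 + 6 weeks = Jul 1, 2003.
Color grading is complete: Jul 1, 2003 + 6 weeks = Aug 12, 2003.
The DCP is delivered: Aug 12, 2003 + 22 days = Sep 3, 2003.
The premiere takes place: Sep 3, 2003 + 23 days = Sep 26, 2003.
Jun 13, 2003 falls between when picture lock is reached (May 20, 2003) and when the sound mix is finished (Jul 1, 2003).

Picture lock is reached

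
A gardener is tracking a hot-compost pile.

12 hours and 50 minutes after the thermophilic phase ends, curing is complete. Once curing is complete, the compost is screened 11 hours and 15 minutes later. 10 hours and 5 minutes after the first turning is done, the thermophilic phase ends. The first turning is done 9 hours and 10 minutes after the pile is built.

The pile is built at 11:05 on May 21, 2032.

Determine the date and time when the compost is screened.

06:25 on May 23, 2032

The pile is built: 11:05 May 21, 2032.
The first turning is done: 11:05 May 21, 2032 + 9h10m = 20:15 May 21, 2032.
The thermophilic phase ends: 20:15 May 21, 2032 + 10h05m = 06:20 May 22, 2032.
Curing is complete: 06:20 May 22, 2032 + 12h50m = 19:10 May 22, 2032.
The compost is screened: 19:10 May 22, 2032 + 11h15m = 06:25 May 23, 2032.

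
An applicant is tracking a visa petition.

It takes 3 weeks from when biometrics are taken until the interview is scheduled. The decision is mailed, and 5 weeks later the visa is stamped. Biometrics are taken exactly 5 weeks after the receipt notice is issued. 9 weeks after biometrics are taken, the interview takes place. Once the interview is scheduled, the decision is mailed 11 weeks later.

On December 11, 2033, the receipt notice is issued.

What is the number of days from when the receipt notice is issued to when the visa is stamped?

Causal path: the receipt notice is issued → biometrics are taken → the interview is scheduled → the decision is mailed → the visa is stamped.
Total delay along the path: 5 + 3 + 11 + 5 weeks = 24 weeks = 168 days.

168 days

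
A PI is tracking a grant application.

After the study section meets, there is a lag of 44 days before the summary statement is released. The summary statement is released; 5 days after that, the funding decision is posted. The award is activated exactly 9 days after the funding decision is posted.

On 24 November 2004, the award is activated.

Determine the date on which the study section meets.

27 September 2004

The award is activated: Nov 24, 2004.
The funding decision is posted: Nov 24, 2004 − 9 days = Nov 15, 2004.
The summary statement is released: Nov 15, 2004 − 5 days = Nov 10, 2004.
The study section meets: Nov 10, 2004 − 44 days = Sep 27, 2004.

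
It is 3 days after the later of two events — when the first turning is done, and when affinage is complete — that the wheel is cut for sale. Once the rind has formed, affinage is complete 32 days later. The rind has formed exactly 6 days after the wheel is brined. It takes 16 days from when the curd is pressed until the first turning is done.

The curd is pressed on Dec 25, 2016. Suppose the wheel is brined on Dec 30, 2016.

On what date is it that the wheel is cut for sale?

Feb 9, 2017

The curd is pressed: Dec 25, 2016.
The first turning is done: Dec 25, 2016 + 16 days = Jan 10, 2017.
The wheel is brined: Dec 30, 2016.
The rind has formed: Dec 30, 2016 + 6 days = Jan 5, 2017.
Affinage is complete: Jan 5, 2017 + 32 days = Feb 6, 2017.
Both prerequisites met — the first turning is done (Jan 10, 2017), affinage is complete (Feb 6, 2017); the later is Feb 6, 2017.
The wheel is cut for sale: Feb 6, 2017 + 3 days = Feb 9, 2017.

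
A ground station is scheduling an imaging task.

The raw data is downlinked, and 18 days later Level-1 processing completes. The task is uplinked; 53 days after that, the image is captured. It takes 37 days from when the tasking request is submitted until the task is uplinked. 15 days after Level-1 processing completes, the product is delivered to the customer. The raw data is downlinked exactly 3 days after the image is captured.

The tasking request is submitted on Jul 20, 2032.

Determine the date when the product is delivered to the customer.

Nov 23, 2032

The tasking request is submitted: Jul 20, 2032.
The task is uplinked: Jul 20, 2032 + 37 days = Aug 26, 2032.
The image is captured: Aug 26, 2032 + 53 days = Oct 18, 2032.
The raw data is downlinked: Oct 18, 2032 + 3 days = Oct 21, 2032.
Level-1 processing completes: Oct 21, 2032 + 18 days = Nov 8, 2032.
The product is delivered to the customer: Nov 8, 2032 + 15 days = Nov 23, 2032.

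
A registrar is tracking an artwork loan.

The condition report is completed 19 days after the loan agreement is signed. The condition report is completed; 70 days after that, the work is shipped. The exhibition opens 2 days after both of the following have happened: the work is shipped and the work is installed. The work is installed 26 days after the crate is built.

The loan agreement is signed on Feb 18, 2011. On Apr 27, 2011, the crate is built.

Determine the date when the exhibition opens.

The loan agreement is signed: Feb 18, 2011.
The condition report is completed: Feb 18, 2011 + 19 days = Mar 9, 2011.
The work is shipped: Mar 9, 2011 + 70 days = May 18, 2011.
The crate is built: Apr 27, 2011.
The work is installed: Apr 27, 2011 + 26 days = May 23, 2011.
Both prerequisites met — the work is shipped (May 18, 2011), the work is installed (May 23, 2011); the later is May 23, 2011.
The exhibition opens: May 23, 2011 + 2 days = May 25, 2011.

May 25, 2011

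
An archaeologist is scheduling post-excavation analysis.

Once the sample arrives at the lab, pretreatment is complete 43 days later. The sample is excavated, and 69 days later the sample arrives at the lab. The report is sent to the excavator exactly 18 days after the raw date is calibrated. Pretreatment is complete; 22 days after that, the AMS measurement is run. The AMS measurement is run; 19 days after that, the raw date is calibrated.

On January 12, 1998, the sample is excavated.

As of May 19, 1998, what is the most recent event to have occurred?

The sample is excavated: Jan 12, 1998.
The sample arrives at the lab: Jan 12, 1998 + 69 days = Mar 22, 1998.
Pretreatment is complete: Mar 22, 1998 + 43 days = May 4, 1998.
The AMS measurement is run: May 4, 1998 + 22 days = May 26, 1998.
The raw date is calibrated: May 26, 1998 + 19 days = Jun 14, 1998.
The report is sent to the excavator: Jun 14, 1998 + 18 days = Jul 2, 1998.
May 19, 1998 falls between when pretreatment is complete (May 4, 1998) and when the AMS measurement is run (May 26, 1998).

Pretreatment is complete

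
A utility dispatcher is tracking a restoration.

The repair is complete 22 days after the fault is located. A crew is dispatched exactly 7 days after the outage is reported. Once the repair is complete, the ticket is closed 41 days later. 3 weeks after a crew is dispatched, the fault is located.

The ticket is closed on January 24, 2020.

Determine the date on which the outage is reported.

The ticket is closed: Jan 24, 2020.
The repair is complete: Jan 24, 2020 − 41 days = Dec 14, 2019.
The fault is located: Dec 14, 2019 − 22 days = Nov 22, 2019.
A crew is dispatched: Nov 22, 2019 − 3 weeks = Nov 1, 2019.
The outage is reported: Nov 1, 2019 − 7 days = Oct 25, 2019.

October 25, 2019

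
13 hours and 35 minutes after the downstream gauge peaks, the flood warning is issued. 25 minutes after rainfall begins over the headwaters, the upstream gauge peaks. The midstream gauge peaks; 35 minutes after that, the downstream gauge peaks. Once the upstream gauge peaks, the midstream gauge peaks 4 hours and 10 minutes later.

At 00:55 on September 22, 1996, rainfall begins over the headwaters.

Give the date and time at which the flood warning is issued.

Rainfall begins over the headwaters: 00:55 Sep 22, 1996.
The upstream gauge peaks: 00:55 Sep 22, 1996 + 25m = 01:20 Sep 22, 1996.
The midstream gauge peaks: 01:20 Sep 22, 1996 + 4h10m = 05:30 Sep 22, 1996.
The downstream gauge peaks: 05:30 Sep 22, 1996 + 35m = 06:05 Sep 22, 1996.
The flood warning is issued: 06:05 Sep 22, 1996 + 13h35m = 19:40 Sep 22, 1996.

19:40 on September 22, 1996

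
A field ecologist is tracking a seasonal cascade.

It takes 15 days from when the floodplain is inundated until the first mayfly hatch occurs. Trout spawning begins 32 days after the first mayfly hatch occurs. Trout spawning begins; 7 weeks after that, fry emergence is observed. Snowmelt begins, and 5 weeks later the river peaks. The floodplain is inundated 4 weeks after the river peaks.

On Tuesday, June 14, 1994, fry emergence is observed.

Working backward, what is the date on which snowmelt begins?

Fry emergence is observed: Jun 14, 1994.
Trout spawning begins: Jun 14, 1994 − 7 weeks = Apr 26, 1994.
The first mayfly hatch occurs: Apr 26, 1994 − 32 days = Mar 25, 1994.
The floodplain is inundated: Mar 25, 1994 − 15 days = Mar 10, 1994.
The river peaks: Mar 10, 1994 − 4 weeks = Feb 10, 1994.
Snowmelt begins: Feb 10, 1994 − 5 weeks = Jan 6, 1994.

Thursday, January 6, 1994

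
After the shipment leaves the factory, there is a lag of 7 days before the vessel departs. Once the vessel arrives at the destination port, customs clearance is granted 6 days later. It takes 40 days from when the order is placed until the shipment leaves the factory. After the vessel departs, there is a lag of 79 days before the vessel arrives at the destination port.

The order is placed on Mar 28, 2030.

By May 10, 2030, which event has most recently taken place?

The shipment leaves the factory

The order is placed: Mar 28, 2030.
The shipment leaves the factory: Mar 28, 2030 + 40 days = May 7, 2030.
The vessel departs: May 7, 2030 + 7 days = May 14, 2030.
The vessel arrives at the destination port: May 14, 2030 + 79 days = Aug 1, 2030.
Customs clearance is granted: Aug 1, 2030 + 6 days = Aug 7, 2030.
May 10, 2030 falls between when the shipment leaves the factory (May 7, 2030) and when the vessel departs (May 14, 2030).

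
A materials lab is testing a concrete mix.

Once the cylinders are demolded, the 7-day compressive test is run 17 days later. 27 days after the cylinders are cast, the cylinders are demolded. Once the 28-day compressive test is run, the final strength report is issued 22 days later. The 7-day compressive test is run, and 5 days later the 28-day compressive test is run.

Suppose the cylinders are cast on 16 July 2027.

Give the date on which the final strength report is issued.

25 September 2027

The cylinders are cast: Jul 16, 2027.
The cylinders are demolded: Jul 16, 2027 + 27 days = Aug 12, 2027.
The 7-day compressive test is run: Aug 12, 2027 + 17 days = Aug 29, 2027.
The 28-day compressive test is run: Aug 29, 2027 + 5 days = Sep 3, 2027.
The final strength report is issued: Sep 3, 2027 + 22 days = Sep 25, 2027.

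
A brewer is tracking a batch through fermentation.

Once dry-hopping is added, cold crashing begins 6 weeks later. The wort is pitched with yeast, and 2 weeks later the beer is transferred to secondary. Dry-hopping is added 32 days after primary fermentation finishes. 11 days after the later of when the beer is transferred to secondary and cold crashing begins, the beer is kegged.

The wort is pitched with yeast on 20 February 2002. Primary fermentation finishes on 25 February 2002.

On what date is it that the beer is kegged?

21 May 2002

The wort is pitched with yeast: Feb 20, 2002.
The beer is transferred to secondary: Feb 20, 2002 + 2 weeks = Mar 6, 2002.
Primary fermentation finishes: Feb 25, 2002.
Dry-hopping is added: Feb 25, 2002 + 32 days = Mar 29, 2002.
Cold crashing begins: Mar 29, 2002 + 6 weeks = May 10, 2002.
Both prerequisites met — the beer is transferred to secondary (Mar 6, 2002), cold crashing begins (May 10, 2002); the later is May 10, 2002.
The beer is kegged: May 10, 2002 + 11 days = May 21, 2002.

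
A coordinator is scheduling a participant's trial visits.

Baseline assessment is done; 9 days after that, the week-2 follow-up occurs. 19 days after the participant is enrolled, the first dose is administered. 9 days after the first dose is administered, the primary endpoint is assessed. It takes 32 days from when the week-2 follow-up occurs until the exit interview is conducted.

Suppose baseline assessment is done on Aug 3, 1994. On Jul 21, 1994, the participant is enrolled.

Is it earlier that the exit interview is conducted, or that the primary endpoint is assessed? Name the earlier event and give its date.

The primary endpoint is assessed — Aug 18, 1994

Baseline assessment is done: Aug 3, 1994.
The week-2 follow-up occurs: Aug 3, 1994 + 9 days = Aug 12, 1994.
The exit interview is conducted: Aug 12, 1994 + 32 days = Sep 13, 1994.
The participant is enrolled: Jul 21, 1994.
The first dose is administered: Jul 21, 1994 + 19 days = Aug 9, 1994.
The primary endpoint is assessed: Aug 9, 1994 + 9 days = Aug 18, 1994.
Comparing: the exit interview is conducted on Sep 13, 1994 vs the primary endpoint is assessed on Aug 18, 1994. Earlier: the primary endpoint is assessed.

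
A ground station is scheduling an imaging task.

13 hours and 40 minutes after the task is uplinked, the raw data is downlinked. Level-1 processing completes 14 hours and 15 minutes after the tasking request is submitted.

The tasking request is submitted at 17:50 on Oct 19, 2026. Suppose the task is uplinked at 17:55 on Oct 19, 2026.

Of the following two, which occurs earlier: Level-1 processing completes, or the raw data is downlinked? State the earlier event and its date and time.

The raw data is downlinked — 07:35 on Oct 20, 2026

The tasking request is submitted: 17:50 Oct 19, 2026.
Level-1 processing completes: 17:50 Oct 19, 2026 + 14h15m = 08:05 Oct 20, 2026.
The task is uplinked: 17:55 Oct 19, 2026.
The raw data is downlinked: 17:55 Oct 19, 2026 + 13h40m = 07:35 Oct 20, 2026.
Comparing: Level-1 processing completes at 08:05 Oct 20, 2026 vs the raw data is downlinked at 07:35 Oct 20, 2026. Earlier: the raw data is downlinked.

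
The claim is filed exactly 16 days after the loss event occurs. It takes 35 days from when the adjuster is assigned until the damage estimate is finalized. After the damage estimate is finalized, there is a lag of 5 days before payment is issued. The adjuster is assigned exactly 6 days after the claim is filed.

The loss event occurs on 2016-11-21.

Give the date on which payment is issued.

2017-01-22

The loss event occurs: Nov 21, 2016.
The claim is filed: Nov 21, 2016 + 16 days = Dec 7, 2016.
The adjuster is assigned: Dec 7, 2016 + 6 days = Dec 13, 2016.
The damage estimate is finalized: Dec 13, 2016 + 35 days = Jan 17, 2017.
Payment is issued: Jan 17, 2017 + 5 days = Jan 22, 2017.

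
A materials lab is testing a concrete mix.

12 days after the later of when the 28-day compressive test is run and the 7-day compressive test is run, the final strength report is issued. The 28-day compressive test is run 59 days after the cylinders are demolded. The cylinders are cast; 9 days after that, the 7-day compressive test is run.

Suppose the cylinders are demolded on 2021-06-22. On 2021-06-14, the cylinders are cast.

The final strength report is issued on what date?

The cylinders are demolded: Jun 22, 2021.
The 28-day compressive test is run: Jun 22, 2021 + 59 days = Aug 20, 2021.
The cylinders are cast: Jun 14, 2021.
The 7-day compressive test is run: Jun 14, 2021 + 9 days = Jun 23, 2021.
Both prerequisites met — the 28-day compressive test is run (Aug 20, 2021), the 7-day compressive test is run (Jun 23, 2021); the later is Aug 20, 2021.
The final strength report is issued: Aug 20, 2021 + 12 days = Sep 1, 2021.

2021-09-01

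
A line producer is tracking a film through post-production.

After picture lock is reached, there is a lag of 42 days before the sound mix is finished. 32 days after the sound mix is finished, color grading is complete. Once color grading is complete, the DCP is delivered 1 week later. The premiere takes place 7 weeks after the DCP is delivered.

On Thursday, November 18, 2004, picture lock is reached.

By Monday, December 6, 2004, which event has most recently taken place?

Picture lock is reached

Picture lock is reached: Nov 18, 2004.
The sound mix is finished: Nov 18, 2004 + 42 days = Dec 30, 2004.
Color grading is complete: Dec 30, 2004 + 32 days = Jan 31, 2005.
The DCP is delivered: Jan 31, 2005 + 1 week = Feb 7, 2005.
The premiere takes place: Feb 7, 2005 + 7 weeks = Mar 28, 2005.
Dec 6, 2004 falls between when picture lock is reached (Nov 18, 2004) and when the sound mix is finished (Dec 30, 2004).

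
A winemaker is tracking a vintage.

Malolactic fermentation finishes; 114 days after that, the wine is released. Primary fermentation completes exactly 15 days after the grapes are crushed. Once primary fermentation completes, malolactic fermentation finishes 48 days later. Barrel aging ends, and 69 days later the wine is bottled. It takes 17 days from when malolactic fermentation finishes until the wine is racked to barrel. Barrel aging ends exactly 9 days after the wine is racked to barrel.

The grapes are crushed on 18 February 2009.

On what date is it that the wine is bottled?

The grapes are crushed: Feb 18, 2009.
Primary fermentation completes: Feb 18, 2009 + 15 days = Mar 5, 2009.
Malolactic fermentation finishes: Mar 5, 2009 + 48 days = Apr 22, 2009.
The wine is racked to barrel: Apr 22, 2009 + 17 days = May 9, 2009.
Barrel aging ends: May 9, 2009 + 9 days = May 18, 2009.
The wine is bottled: May 18, 2009 + 69 days = Jul 26, 2009.

26 July 2009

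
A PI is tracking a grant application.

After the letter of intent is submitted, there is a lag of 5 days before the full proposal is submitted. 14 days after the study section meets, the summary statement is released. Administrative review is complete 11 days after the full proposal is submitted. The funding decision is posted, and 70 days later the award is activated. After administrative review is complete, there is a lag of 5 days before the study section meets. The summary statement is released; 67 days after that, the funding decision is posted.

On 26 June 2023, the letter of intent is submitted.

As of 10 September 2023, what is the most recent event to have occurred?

The letter of intent is submitted: Jun 26, 2023.
The full proposal is submitted: Jun 26, 2023 + 5 days = Jul 1, 2023.
Administrative review is complete: Jul 1, 2023 + 11 days = Jul 12, 2023.
The study section meets: Jul 12, 2023 + 5 days = Jul 17, 2023.
The summary statement is released: Jul 17, 2023 + 14 days = Jul 31, 2023.
The funding decision is posted: Jul 31, 2023 + 67 days = Oct 6, 2023.
The award is activated: Oct 6, 2023 + 70 days = Dec 15, 2023.
Sep 10, 2023 falls between when the summary statement is released (Jul 31, 2023) and when the funding decision is posted (Oct 6, 2023).

The summary statement is released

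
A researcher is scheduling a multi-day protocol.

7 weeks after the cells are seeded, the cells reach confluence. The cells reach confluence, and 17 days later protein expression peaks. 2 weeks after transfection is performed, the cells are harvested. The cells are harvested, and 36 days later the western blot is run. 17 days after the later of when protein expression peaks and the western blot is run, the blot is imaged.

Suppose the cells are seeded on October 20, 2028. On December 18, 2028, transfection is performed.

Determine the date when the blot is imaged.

February 23, 2029

The cells are seeded: Oct 20, 2028.
The cells reach confluence: Oct 20, 2028 + 7 weeks = Dec 8, 2028.
Protein expression peaks: Dec 8, 2028 + 17 days = Dec 25, 2028.
Transfection is performed: Dec 18, 2028.
The cells are harvested: Dec 18, 2028 + 2 weeks = Jan 1, 2029.
The western blot is run: Jan 1, 2029 + 36 days = Feb 6, 2029.
Both prerequisites met — protein expression peaks (Dec 25, 2028), the western blot is run (Feb 6, 2029); the later is Feb 6, 2029.
The blot is imaged: Feb 6, 2029 + 17 days = Feb 23, 2029.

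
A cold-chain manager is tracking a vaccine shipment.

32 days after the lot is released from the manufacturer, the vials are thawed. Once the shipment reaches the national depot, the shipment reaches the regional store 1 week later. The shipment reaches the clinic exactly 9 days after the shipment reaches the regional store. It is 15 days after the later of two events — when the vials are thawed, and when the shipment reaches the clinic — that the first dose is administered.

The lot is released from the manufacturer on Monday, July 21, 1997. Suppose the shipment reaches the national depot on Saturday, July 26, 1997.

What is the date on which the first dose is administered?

Saturday, September 6, 1997

The lot is released from the manufacturer: Jul 21, 1997.
The vials are thawed: Jul 21, 1997 + 32 days = Aug 22, 1997.
The shipment reaches the national depot: Jul 26, 1997.
The shipment reaches the regional store: Jul 26, 1997 + 1 week = Aug 2, 1997.
The shipment reaches the clinic: Aug 2, 1997 + 9 days = Aug 11, 1997.
Both prerequisites met — the vials are thawed (Aug 22, 1997), the shipment reaches the clinic (Aug 11, 1997); the later is Aug 22, 1997.
The first dose is administered: Aug 22, 1997 + 15 days = Sep 6, 1997.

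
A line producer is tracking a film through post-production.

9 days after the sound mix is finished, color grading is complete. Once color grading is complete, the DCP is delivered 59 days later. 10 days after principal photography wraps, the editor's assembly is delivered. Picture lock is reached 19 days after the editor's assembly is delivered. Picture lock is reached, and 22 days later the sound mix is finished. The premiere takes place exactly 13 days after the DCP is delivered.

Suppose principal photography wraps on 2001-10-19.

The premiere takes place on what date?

Principal photography wraps: Oct 19, 2001.
The editor's assembly is delivered: Oct 19, 2001 + 10 days = Oct 29, 2001.
Picture lock is reached: Oct 29, 2001 + 19 days = Nov 17, 2001.
The sound mix is finished: Nov 17, 2001 + 22 days = Dec 9, 2001.
Color grading is complete: Dec 9, 2001 + 9 days = Dec 18, 2001.
The DCP is delivered: Dec 18, 2001 + 59 days = Feb 15, 2002.
The premiere takes place: Feb 15, 2002 + 13 days = Feb 28, 2002.

2002-02-28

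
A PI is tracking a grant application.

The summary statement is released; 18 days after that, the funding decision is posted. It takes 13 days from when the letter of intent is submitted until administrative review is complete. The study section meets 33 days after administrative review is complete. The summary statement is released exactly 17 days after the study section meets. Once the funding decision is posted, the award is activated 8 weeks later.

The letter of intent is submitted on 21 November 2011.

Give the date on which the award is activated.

The letter of intent is submitted: Nov 21, 2011.
Administrative review is complete: Nov 21, 2011 + 13 days = Dec 4, 2011.
The study section meets: Dec 4, 2011 + 33 days = Jan 6, 2012.
The summary statement is released: Jan 6, 2012 + 17 days = Jan 23, 2012.
The funding decision is posted: Jan 23, 2012 + 18 days = Feb 10, 2012.
The award is activated: Feb 10, 2012 + 8 weeks = Apr 6, 2012.

6 April 2012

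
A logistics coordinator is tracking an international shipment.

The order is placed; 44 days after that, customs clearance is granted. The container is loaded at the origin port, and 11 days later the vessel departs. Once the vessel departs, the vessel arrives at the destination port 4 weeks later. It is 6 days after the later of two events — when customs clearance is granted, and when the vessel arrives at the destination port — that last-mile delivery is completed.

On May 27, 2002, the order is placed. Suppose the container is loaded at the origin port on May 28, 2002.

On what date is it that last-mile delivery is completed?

July 16, 2002

The order is placed: May 27, 2002.
Customs clearance is granted: May 27, 2002 + 44 days = Jul 10, 2002.
The container is loaded at the origin port: May 28, 2002.
The vessel departs: May 28, 2002 + 11 days = Jun 8, 2002.
The vessel arrives at the destination port: Jun 8, 2002 + 4 weeks = Jul 6, 2002.
Both prerequisites met — customs clearance is granted (Jul 10, 2002), the vessel arrives at the destination port (Jul 6, 2002); the later is Jul 10, 2002.
Last-mile delivery is completed: Jul 10, 2002 + 6 days = Jul 16, 2002.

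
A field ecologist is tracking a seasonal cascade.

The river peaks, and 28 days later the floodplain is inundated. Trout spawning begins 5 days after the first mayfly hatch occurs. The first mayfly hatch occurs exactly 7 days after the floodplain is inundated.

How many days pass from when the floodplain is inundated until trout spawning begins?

Causal path: the floodplain is inundated → the first mayfly hatch occurs → trout spawning begins.
Total delay along the path: 7 + 5 = 12 days.

12 days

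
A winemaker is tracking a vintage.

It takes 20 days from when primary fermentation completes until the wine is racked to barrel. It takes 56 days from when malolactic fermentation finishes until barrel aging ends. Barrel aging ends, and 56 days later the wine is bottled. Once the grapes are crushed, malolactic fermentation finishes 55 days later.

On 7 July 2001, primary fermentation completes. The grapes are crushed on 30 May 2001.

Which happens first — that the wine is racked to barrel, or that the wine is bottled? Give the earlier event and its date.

Primary fermentation completes: Jul 7, 2001.
The wine is racked to barrel: Jul 7, 2001 + 20 days = Jul 27, 2001.
The grapes are crushed: May 30, 2001.
Malolactic fermentation finishes: May 30, 2001 + 55 days = Jul 24, 2001.
Barrel aging ends: Jul 24, 2001 + 56 days = Sep 18, 2001.
The wine is bottled: Sep 18, 2001 + 56 days = Nov 13, 2001.
Comparing: the wine is racked to barrel on Jul 27, 2001 vs the wine is bottled on Nov 13, 2001. Earlier: the wine is racked to barrel.

The wine is racked to barrel — 27 July 2001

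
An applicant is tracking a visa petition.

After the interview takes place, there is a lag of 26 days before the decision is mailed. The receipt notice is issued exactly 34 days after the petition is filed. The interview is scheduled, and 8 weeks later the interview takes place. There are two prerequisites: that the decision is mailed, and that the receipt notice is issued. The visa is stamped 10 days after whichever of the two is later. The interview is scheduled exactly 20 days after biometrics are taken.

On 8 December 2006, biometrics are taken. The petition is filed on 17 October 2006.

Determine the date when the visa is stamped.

Biometrics are taken: Dec 8, 2006.
The interview is scheduled: Dec 8, 2006 + 20 days = Dec 28, 2006.
The interview takes place: Dec 28, 2006 + 8 weeks = Feb 22, 2007.
The decision is mailed: Feb 22, 2007 + 26 days = Mar 20, 2007.
The petition is filed: Oct 17, 2006.
The receipt notice is issued: Oct 17, 2006 + 34 days = Nov 20, 2006.
Both prerequisites met — the decision is mailed (Mar 20, 2007), the receipt notice is issued (Nov 20, 2006); the later is Mar 20, 2007.
The visa is stamped: Mar 20, 2007 + 10 days = Mar 30, 2007.

30 March 2007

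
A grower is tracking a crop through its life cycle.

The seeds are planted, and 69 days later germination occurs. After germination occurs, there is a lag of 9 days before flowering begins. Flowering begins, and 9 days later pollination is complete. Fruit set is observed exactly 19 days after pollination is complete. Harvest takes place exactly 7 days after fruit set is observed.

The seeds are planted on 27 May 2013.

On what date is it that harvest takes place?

The seeds are planted: May 27, 2013.
Germination occurs: May 27, 2013 + 69 days = Aug 4, 2013.
Flowering begins: Aug 4, 2013 + 9 days = Aug 13, 2013.
Pollination is complete: Aug 13, 2013 + 9 days = Aug 22, 2013.
Fruit set is observed: Aug 22, 2013 + 19 days = Sep 10, 2013.
Harvest takes place: Sep 10, 2013 + 7 days = Sep 17, 2013.

17 September 2013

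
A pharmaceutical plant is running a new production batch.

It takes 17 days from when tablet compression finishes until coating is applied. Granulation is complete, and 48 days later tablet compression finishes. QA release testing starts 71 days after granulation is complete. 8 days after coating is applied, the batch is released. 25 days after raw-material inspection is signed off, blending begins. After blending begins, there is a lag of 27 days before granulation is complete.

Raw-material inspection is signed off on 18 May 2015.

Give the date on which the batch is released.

Raw-material inspection is signed off: May 18, 2015.
Blending begins: May 18, 2015 + 25 days = Jun 12, 2015.
Granulation is complete: Jun 12, 2015 + 27 days = Jul 9, 2015.
Tablet compression finishes: Jul 9, 2015 + 48 days = Aug 26, 2015.
Coating is applied: Aug 26, 2015 + 17 days = Sep 12, 2015.
The batch is released: Sep 12, 2015 + 8 days = Sep 20, 2015.

20 September 2015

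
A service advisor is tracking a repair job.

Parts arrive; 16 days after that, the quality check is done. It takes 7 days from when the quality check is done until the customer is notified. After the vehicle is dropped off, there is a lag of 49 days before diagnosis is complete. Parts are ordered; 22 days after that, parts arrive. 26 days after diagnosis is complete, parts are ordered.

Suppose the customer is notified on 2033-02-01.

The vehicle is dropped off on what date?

2032-10-04

The customer is notified: Feb 1, 2033.
The quality check is done: Feb 1, 2033 − 7 days = Jan 25, 2033.
Parts arrive: Jan 25, 2033 − 16 days = Jan 9, 2033.
Parts are ordered: Jan 9, 2033 − 22 days = Dec 18, 2032.
Diagnosis is complete: Dec 18, 2032 − 26 days = Nov 22, 2032.
The vehicle is dropped off: Nov 22, 2032 − 49 days = Oct 4, 2032.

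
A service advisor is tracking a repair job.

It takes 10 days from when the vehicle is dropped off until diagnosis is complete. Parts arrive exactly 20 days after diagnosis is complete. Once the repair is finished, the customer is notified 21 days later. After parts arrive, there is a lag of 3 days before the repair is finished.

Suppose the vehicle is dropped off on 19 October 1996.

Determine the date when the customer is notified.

The vehicle is dropped off: Oct 19, 1996.
Diagnosis is complete: Oct 19, 1996 + 10 days = Oct 29, 1996.
Parts arrive: Oct 29, 1996 + 20 days = Nov 18, 1996.
The repair is finished: Nov 18, 1996 + 3 days = Nov 21, 1996.
The customer is notified: Nov 21, 1996 + 21 days = Dec 12, 1996.

12 December 1996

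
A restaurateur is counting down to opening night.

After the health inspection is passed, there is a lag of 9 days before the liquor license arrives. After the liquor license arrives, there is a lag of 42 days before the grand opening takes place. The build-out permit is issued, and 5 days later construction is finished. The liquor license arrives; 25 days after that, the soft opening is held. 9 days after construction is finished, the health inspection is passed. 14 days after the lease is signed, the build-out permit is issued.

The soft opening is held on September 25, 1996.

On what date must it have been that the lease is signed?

July 25, 1996

The soft opening is held: Sep 25, 1996.
The liquor license arrives: Sep 25, 1996 − 25 days = Aug 31, 1996.
The health inspection is passed: Aug 31, 1996 − 9 days = Aug 22, 1996.
Construction is finished: Aug 22, 1996 − 9 days = Aug 13, 1996.
The build-out permit is issued: Aug 13, 1996 − 5 days = Aug 8, 1996.
The lease is signed: Aug 8, 1996 − 14 days = Jul 25, 1996.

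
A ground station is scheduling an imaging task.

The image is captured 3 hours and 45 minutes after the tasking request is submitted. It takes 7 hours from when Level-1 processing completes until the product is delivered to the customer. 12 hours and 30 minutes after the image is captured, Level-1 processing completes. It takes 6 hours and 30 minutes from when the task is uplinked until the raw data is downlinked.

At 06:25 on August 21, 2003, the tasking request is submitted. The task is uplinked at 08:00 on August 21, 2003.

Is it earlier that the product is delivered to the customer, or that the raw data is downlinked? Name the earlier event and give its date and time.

The tasking request is submitted: 06:25 Aug 21, 2003.
The image is captured: 06:25 Aug 21, 2003 + 3h45m = 10:10 Aug 21, 2003.
Level-1 processing completes: 10:10 Aug 21, 2003 + 12h30m = 22:40 Aug 21, 2003.
The product is delivered to the customer: 22:40 Aug 21, 2003 + 7h = 05:40 Aug 22, 2003.
The task is uplinked: 08:00 Aug 21, 2003.
The raw data is downlinked: 08:00 Aug 21, 2003 + 6h30m = 14:30 Aug 21, 2003.
Comparing: the product is delivered to the customer at 05:40 Aug 22, 2003 vs the raw data is downlinked at 14:30 Aug 21, 2003. Earlier: the raw data is downlinked.

The raw data is downlinked — 14:30 on August 21, 2003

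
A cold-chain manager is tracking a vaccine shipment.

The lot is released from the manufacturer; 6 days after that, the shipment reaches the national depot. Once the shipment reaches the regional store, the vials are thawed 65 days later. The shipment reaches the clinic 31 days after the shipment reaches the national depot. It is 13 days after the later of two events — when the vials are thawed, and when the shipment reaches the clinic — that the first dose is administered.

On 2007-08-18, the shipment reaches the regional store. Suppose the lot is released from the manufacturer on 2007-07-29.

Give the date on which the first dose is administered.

The shipment reaches the regional store: Aug 18, 2007.
The vials are thawed: Aug 18, 2007 + 65 days = Oct 22, 2007.
The lot is released from the manufacturer: Jul 29, 2007.
The shipment reaches the national depot: Jul 29, 2007 + 6 days = Aug 4, 2007.
The shipment reaches the clinic: Aug 4, 2007 + 31 days = Sep 4, 2007.
Both prerequisites met — the vials are thawed (Oct 22, 2007), the shipment reaches the clinic (Sep 4, 2007); the later is Oct 22, 2007.
The first dose is administered: Oct 22, 2007 + 13 days = Nov 4, 2007.

2007-11-04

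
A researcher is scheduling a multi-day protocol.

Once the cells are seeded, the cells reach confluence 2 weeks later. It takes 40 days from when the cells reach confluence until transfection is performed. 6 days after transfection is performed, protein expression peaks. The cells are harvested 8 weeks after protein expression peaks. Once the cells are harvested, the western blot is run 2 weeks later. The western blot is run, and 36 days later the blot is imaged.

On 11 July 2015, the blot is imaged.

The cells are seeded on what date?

26 January 2015

The blot is imaged: Jul 11, 2015.
The western blot is run: Jul 11, 2015 − 36 days = Jun 5, 2015.
The cells are harvested: Jun 5, 2015 − 2 weeks = May 22, 2015.
Protein expression peaks: May 22, 2015 − 8 weeks = Mar 27, 2015.
Transfection is performed: Mar 27, 2015 − 6 days = Mar 21, 2015.
The cells reach confluence: Mar 21, 2015 − 40 days = Feb 9, 2015.
The cells are seeded: Feb 9, 2015 − 2 weeks = Jan 26, 2015.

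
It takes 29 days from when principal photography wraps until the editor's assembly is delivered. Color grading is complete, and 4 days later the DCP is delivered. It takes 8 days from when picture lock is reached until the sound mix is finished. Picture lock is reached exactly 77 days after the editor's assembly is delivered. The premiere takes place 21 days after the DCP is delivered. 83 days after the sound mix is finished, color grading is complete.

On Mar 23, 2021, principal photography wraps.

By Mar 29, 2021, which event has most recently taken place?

Principal photography wraps: Mar 23, 2021.
The editor's assembly is delivered: Mar 23, 2021 + 29 days = Apr 21, 2021.
Picture lock is reached: Apr 21, 2021 + 77 days = Jul 7, 2021.
The sound mix is finished: Jul 7, 2021 + 8 days = Jul 15, 2021.
Color grading is complete: Jul 15, 2021 + 83 days = Oct 6, 2021.
The DCP is delivered: Oct 6, 2021 + 4 days = Oct 10, 2021.
The premiere takes place: Oct 10, 2021 + 21 days = Oct 31, 2021.
Mar 29, 2021 falls between when principal photography wraps (Mar 23, 2021) and when the editor's assembly is delivered (Apr 21, 2021).

Principal photography wraps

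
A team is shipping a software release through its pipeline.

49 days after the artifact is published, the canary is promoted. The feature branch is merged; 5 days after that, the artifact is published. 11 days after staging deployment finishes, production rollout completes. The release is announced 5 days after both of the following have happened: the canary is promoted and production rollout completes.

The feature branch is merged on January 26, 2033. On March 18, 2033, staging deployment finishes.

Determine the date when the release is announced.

April 3, 2033

The feature branch is merged: Jan 26, 2033.
The artifact is published: Jan 26, 2033 + 5 days = Jan 31, 2033.
The canary is promoted: Jan 31, 2033 + 49 days = Mar 21, 2033.
Staging deployment finishes: Mar 18, 2033.
Production rollout completes: Mar 18, 2033 + 11 days = Mar 29, 2033.
Both prerequisites met — the canary is promoted (Mar 21, 2033), production rollout completes (Mar 29, 2033); the later is Mar 29, 2033.
The release is announced: Mar 29, 2033 + 5 days = Apr 3, 2033.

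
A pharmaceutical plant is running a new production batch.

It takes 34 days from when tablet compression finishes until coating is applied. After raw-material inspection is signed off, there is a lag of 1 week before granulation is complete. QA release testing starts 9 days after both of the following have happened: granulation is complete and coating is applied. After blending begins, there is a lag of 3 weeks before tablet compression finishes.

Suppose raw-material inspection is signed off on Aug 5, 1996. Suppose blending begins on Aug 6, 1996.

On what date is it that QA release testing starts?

Raw-material inspection is signed off: Aug 5, 1996.
Granulation is complete: Aug 5, 1996 + 1 week = Aug 12, 1996.
Blending begins: Aug 6, 1996.
Tablet compression finishes: Aug 6, 1996 + 3 weeks = Aug 27, 1996.
Coating is applied: Aug 27, 1996 + 34 days = Sep 30, 1996.
Both prerequisites met — granulation is complete (Aug 12, 1996), coating is applied (Sep 30, 1996); the later is Sep 30, 1996.
QA release testing starts: Sep 30, 1996 + 9 days = Oct 9, 1996.

Oct 9, 1996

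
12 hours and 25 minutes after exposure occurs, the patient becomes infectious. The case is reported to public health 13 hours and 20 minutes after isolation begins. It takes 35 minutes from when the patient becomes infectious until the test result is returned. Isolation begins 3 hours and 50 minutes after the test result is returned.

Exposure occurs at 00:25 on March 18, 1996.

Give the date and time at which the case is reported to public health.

Exposure occurs: 00:25 Mar 18, 1996.
The patient becomes infectious: 00:25 Mar 18, 1996 + 12h25m = 12:50 Mar 18, 1996.
The test result is returned: 12:50 Mar 18, 1996 + 35m = 13:25 Mar 18, 1996.
Isolation begins: 13:25 Mar 18, 1996 + 3h50m = 17:15 Mar 18, 1996.
The case is reported to public health: 17:15 Mar 18, 1996 + 13h20m = 06:35 Mar 19, 1996.

06:35 on March 19, 1996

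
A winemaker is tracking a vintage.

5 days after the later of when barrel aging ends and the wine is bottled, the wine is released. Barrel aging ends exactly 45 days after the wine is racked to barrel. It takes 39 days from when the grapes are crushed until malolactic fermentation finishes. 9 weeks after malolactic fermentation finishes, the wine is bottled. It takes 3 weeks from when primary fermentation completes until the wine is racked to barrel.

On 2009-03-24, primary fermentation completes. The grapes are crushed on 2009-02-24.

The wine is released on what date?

Primary fermentation completes: Mar 24, 2009.
The wine is racked to barrel: Mar 24, 2009 + 3 weeks = Apr 14, 2009.
Barrel aging ends: Apr 14, 2009 + 45 days = May 29, 2009.
The grapes are crushed: Feb 24, 2009.
Malolactic fermentation finishes: Feb 24, 2009 + 39 days = Apr 4, 2009.
The wine is bottled: Apr 4, 2009 + 9 weeks = Jun 6, 2009.
Both prerequisites met — barrel aging ends (May 29, 2009), the wine is bottled (Jun 6, 2009); the later is Jun 6, 2009.
The wine is released: Jun 6, 2009 + 5 days = Jun 11, 2009.

2009-06-11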